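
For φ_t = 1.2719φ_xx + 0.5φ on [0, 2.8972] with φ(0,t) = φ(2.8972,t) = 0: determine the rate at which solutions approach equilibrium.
Eigenvalues: λₙ = 1.2719n²π²/2.8972² - 0.5.
First three modes:
  n=1: λ₁ = 1.2719π²/2.8972² - 0.5 ≈ 0.996
  n=2: λ₂ = 5.0876π²/2.8972² - 0.5 ≈ 5.482
  n=3: λ₃ = 11.4471π²/2.8972² - 0.5 ≈ 12.96
Since 1.2719π²/2.8972² ≈ 1.496 > 0.5, all λₙ > 0.
The n=1 mode decays slowest → dominates as t → ∞.
Asymptotic: φ ~ c₁ sin(πx/2.8972) e^{-λ₁t} with decay rate λ₁ ≈ 0.996.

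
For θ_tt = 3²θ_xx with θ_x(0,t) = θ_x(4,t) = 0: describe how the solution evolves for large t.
θ oscillates about a mean that drifts linearly in t (generically unbounded; no decay). There is no damping, so the nonconstant modes persist as standing waves (energy conserved, no decay). But with Neumann conditions at both ends the constant mode has eigenvalue 0: the spatial mean M(t) of θ satisfies M'' = 0, so M(t) = M(0) + M'(0)·t. Unless the initial velocity has zero mean (∫θ_t(x,0)dx = 0), the solution grows linearly in t (unbounded, though not exponentially); if it does have zero mean, the solution stays bounded and simply oscillates.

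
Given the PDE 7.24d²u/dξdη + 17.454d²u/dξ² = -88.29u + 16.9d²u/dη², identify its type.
Rewriting in standard form: 17.454d²u/dξ² + 7.24d²u/dξdη - 16.9d²u/dη² + 88.29u = 0. The second-order coefficients are A = 17.454, B = 7.24, C = -16.9. Since B² - 4AC = 1232.308 > 0, this is a hyperbolic PDE.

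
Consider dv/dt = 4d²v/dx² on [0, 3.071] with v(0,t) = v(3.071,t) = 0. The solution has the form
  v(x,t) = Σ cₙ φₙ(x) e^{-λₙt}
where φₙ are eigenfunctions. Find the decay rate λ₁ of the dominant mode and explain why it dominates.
Eigenvalues: λₙ = 4n²π²/3.071².
First three modes:
  n=1: λ₁ = 4π²/3.071² ≈ 4.186
  n=2: λ₂ = 16π²/3.071² ≈ 16.744 (4× faster decay)
  n=3: λ₃ = 36π²/3.071² ≈ 37.674 (9× faster decay)
As t → ∞, higher modes decay exponentially faster. The n=1 mode dominates: v ~ c₁ sin(πx/3.071) e^{-λ₁t}.
Decay rate: λ₁ = 4π²/3.071² ≈ 4.186.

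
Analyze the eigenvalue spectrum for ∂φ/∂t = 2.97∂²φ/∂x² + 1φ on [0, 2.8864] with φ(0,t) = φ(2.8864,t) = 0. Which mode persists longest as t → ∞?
Eigenvalues: λₙ = 2.97n²π²/2.8864² - 1.
First three modes:
  n=1: λ₁ = 2.97π²/2.8864² - 1 ≈ 2.518
  n=2: λ₂ = 11.88π²/2.8864² - 1 ≈ 13.074
  n=3: λ₃ = 26.73π²/2.8864² - 1 ≈ 30.665
Since 2.97π²/2.8864² ≈ 3.518 > 1, all λₙ > 0.
The n=1 mode decays slowest → dominates as t → ∞.
Asymptotic: φ ~ c₁ sin(πx/2.8864) e^{-λ₁t} with decay rate λ₁ ≈ 2.518.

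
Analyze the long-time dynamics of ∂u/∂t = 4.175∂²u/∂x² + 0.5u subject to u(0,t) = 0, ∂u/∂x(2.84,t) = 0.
Long-time behavior: u → 0. Diffusion dominates reaction (r=0.5 < κπ²/(4L²)≈1.28); solution decays.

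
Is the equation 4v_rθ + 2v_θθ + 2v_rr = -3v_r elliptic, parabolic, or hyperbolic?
Rewriting in standard form: 2v_rr + 4v_rθ + 2v_θθ + 3v_r = 0. Computing B² - 4AC with A = 2, B = 4, C = 2: discriminant = 0 (zero). Answer: parabolic.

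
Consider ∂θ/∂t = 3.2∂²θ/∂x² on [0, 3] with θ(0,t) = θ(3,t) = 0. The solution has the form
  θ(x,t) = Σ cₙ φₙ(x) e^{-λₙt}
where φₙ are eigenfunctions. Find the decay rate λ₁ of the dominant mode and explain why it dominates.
Eigenvalues: λₙ = 3.2n²π²/3².
First three modes:
  n=1: λ₁ = 3.2π²/3² ≈ 3.509
  n=2: λ₂ = 12.8π²/3² ≈ 14.037 (4× faster decay)
  n=3: λ₃ = 28.8π²/3² ≈ 31.583 (9× faster decay)
As t → ∞, higher modes decay exponentially faster. The n=1 mode dominates: θ ~ c₁ sin(πx/3) e^{-λ₁t}.
Decay rate: λ₁ = 3.2π²/3² ≈ 3.509.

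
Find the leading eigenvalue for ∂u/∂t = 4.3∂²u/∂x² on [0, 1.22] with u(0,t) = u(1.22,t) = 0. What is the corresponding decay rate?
Eigenvalues: λₙ = 4.3n²π²/1.22².
First three modes:
  n=1: λ₁ = 4.3π²/1.22² ≈ 28.513
  n=2: λ₂ = 17.2π²/1.22² ≈ 114.053 (4× faster decay)
  n=3: λ₃ = 38.7π²/1.22² ≈ 256.62 (9× faster decay)
As t → ∞, higher modes decay exponentially faster. The n=1 mode dominates: u ~ c₁ sin(πx/1.22) e^{-λ₁t}.
Decay rate: λ₁ = 4.3π²/1.22² ≈ 28.513.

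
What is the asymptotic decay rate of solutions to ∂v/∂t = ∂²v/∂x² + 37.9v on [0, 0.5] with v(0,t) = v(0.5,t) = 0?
Eigenvalues: λₙ = n²π²/0.5² - 37.9.
First three modes:
  n=1: λ₁ = π²/0.5² - 37.9 ≈ 1.578
  n=2: λ₂ = 4π²/0.5² - 37.9 ≈ 120.014
  n=3: λ₃ = 9π²/0.5² - 37.9 ≈ 317.406
Since π²/0.5² ≈ 39.478 > 37.9, all λₙ > 0.
The n=1 mode decays slowest → dominates as t → ∞.
Asymptotic: v ~ c₁ sin(πx/0.5) e^{-λ₁t} with decay rate λ₁ ≈ 1.578.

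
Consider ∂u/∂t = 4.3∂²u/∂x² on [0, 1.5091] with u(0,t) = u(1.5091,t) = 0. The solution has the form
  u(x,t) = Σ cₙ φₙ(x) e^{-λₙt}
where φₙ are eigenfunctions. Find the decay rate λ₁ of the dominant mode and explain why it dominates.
Eigenvalues: λₙ = 4.3n²π²/1.5091².
First three modes:
  n=1: λ₁ = 4.3π²/1.5091² ≈ 18.635
  n=2: λ₂ = 17.2π²/1.5091² ≈ 74.54 (4× faster decay)
  n=3: λ₃ = 38.7π²/1.5091² ≈ 167.716 (9× faster decay)
As t → ∞, higher modes decay exponentially faster. The n=1 mode dominates: u ~ c₁ sin(πx/1.5091) e^{-λ₁t}.
Decay rate: λ₁ = 4.3π²/1.5091² ≈ 18.635.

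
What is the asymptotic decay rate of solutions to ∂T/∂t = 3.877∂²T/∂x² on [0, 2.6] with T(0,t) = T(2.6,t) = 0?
Eigenvalues: λₙ = 3.877n²π²/2.6².
First three modes:
  n=1: λ₁ = 3.877π²/2.6² ≈ 5.66
  n=2: λ₂ = 15.508π²/2.6² ≈ 22.642 (4× faster decay)
  n=3: λ₃ = 34.893π²/2.6² ≈ 50.944 (9× faster decay)
As t → ∞, higher modes decay exponentially faster. The n=1 mode dominates: T ~ c₁ sin(πx/2.6) e^{-λ₁t}.
Decay rate: λ₁ = 3.877π²/2.6² ≈ 5.66.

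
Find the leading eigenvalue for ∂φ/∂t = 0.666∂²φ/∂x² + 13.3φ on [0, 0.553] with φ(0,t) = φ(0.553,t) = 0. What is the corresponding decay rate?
Eigenvalues: λₙ = 0.666n²π²/0.553² - 13.3.
First three modes:
  n=1: λ₁ = 0.666π²/0.553² - 13.3 ≈ 8.194
  n=2: λ₂ = 2.664π²/0.553² - 13.3 ≈ 72.677
  n=3: λ₃ = 5.994π²/0.553² - 13.3 ≈ 180.149
Since 0.666π²/0.553² ≈ 21.494 > 13.3, all λₙ > 0.
The n=1 mode decays slowest → dominates as t → ∞.
Asymptotic: φ ~ c₁ sin(πx/0.553) e^{-λ₁t} with decay rate λ₁ ≈ 8.194.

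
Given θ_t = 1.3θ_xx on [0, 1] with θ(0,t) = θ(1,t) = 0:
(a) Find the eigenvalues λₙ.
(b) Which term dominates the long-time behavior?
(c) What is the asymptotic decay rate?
Eigenvalues: λₙ = 1.3n²π².
First three modes:
  n=1: λ₁ = 1.3π² ≈ 12.83
  n=2: λ₂ = 5.2π² ≈ 51.322 (4× faster decay)
  n=3: λ₃ = 11.7π² ≈ 115.474 (9× faster decay)
As t → ∞, higher modes decay exponentially faster. The n=1 mode dominates: θ ~ c₁ sin(πx) e^{-λ₁t}.
Decay rate: λ₁ = 1.3π² ≈ 12.83.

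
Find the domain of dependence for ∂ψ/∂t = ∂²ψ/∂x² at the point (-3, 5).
The entire real line. The heat equation has infinite propagation speed: any initial disturbance instantly affects all points (though exponentially small far away).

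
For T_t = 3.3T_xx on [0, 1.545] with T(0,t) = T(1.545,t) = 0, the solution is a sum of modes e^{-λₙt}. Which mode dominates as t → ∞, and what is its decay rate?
Eigenvalues: λₙ = 3.3n²π²/1.545².
First three modes:
  n=1: λ₁ = 3.3π²/1.545² ≈ 13.644
  n=2: λ₂ = 13.2π²/1.545² ≈ 54.578 (4× faster decay)
  n=3: λ₃ = 29.7π²/1.545² ≈ 122.8 (9× faster decay)
As t → ∞, higher modes decay exponentially faster. The n=1 mode dominates: T ~ c₁ sin(πx/1.545) e^{-λ₁t}.
Decay rate: λ₁ = 3.3π²/1.545² ≈ 13.644.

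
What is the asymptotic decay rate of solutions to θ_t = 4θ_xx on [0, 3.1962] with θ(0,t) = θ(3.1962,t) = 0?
Eigenvalues: λₙ = 4n²π²/3.1962².
First three modes:
  n=1: λ₁ = 4π²/3.1962² ≈ 3.864
  n=2: λ₂ = 16π²/3.1962² ≈ 15.458 (4× faster decay)
  n=3: λ₃ = 36π²/3.1962² ≈ 34.78 (9× faster decay)
As t → ∞, higher modes decay exponentially faster. The n=1 mode dominates: θ ~ c₁ sin(πx/3.1962) e^{-λ₁t}.
Decay rate: λ₁ = 4π²/3.1962² ≈ 3.864.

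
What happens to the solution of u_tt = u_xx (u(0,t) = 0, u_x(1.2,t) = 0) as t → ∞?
u oscillates (no decay). Energy is conserved; the solution oscillates indefinitely as standing waves.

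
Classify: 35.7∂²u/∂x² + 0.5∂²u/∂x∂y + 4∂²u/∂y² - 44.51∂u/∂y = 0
Elliptic (discriminant = -570.95).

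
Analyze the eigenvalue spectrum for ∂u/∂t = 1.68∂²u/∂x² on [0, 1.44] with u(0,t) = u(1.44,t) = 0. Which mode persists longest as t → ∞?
Eigenvalues: λₙ = 1.68n²π²/1.44².
First three modes:
  n=1: λ₁ = 1.68π²/1.44² ≈ 7.996
  n=2: λ₂ = 6.72π²/1.44² ≈ 31.985 (4× faster decay)
  n=3: λ₃ = 15.12π²/1.44² ≈ 71.966 (9× faster decay)
As t → ∞, higher modes decay exponentially faster. The n=1 mode dominates: u ~ c₁ sin(πx/1.44) e^{-λ₁t}.
Decay rate: λ₁ = 1.68π²/1.44² ≈ 7.996.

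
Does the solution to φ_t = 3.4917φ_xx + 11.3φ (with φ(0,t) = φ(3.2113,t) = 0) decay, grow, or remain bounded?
φ grows unboundedly. Reaction dominates diffusion (r=11.3 > κπ²/L²≈3.34); solution grows exponentially.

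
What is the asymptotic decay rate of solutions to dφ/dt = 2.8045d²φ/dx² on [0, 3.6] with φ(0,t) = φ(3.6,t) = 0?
Eigenvalues: λₙ = 2.8045n²π²/3.6².
First three modes:
  n=1: λ₁ = 2.8045π²/3.6² ≈ 2.136
  n=2: λ₂ = 11.218π²/3.6² ≈ 8.543 (4× faster decay)
  n=3: λ₃ = 25.2405π²/3.6² ≈ 19.222 (9× faster decay)
As t → ∞, higher modes decay exponentially faster. The n=1 mode dominates: φ ~ c₁ sin(πx/3.6) e^{-λ₁t}.
Decay rate: λ₁ = 2.8045π²/3.6² ≈ 2.136.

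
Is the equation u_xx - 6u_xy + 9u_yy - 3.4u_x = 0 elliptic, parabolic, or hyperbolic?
Computing B² - 4AC with A = 1, B = -6, C = 9: discriminant = 0 (zero). Answer: parabolic.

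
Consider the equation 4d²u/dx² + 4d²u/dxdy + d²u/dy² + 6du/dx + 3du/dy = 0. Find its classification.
Parabolic. (A = 4, B = 4, C = 1 gives B² - 4AC = 0.)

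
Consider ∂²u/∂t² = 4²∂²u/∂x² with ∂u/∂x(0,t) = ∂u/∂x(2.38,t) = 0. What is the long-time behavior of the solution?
As t → ∞, u oscillates about a mean that drifts linearly in t (generically unbounded; no decay). There is no damping, so the nonconstant modes persist as standing waves (energy conserved, no decay). But with Neumann conditions at both ends the constant mode has eigenvalue 0: the spatial mean M(t) of u satisfies M'' = 0, so M(t) = M(0) + M'(0)·t. Unless the initial velocity has zero mean (∫u_t(x,0)dx = 0), the solution grows linearly in t (unbounded, though not exponentially); if it does have zero mean, the solution stays bounded and simply oscillates.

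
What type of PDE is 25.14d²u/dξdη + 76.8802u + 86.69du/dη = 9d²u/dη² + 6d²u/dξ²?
Rewriting in standard form: -6d²u/dξ² + 25.14d²u/dξdη - 9d²u/dη² + 86.69du/dη + 76.8802u = 0. With A = -6, B = 25.14, C = -9, the discriminant is 416.0196. This is a hyperbolic PDE.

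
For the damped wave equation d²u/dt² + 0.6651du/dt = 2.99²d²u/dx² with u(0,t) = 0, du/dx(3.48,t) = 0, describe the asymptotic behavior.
u → 0. Damping (γ=0.6651) dissipates energy; oscillations decay exponentially.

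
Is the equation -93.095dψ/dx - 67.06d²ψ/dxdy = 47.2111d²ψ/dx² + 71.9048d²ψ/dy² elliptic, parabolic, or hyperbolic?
Rewriting in standard form: -47.2111d²ψ/dx² - 67.06d²ψ/dxdy - 71.9048d²ψ/dy² - 93.095dψ/dx = 0. Computing B² - 4AC with A = -47.2111, B = -67.06, C = -71.9048: discriminant = -9081.77521312 (negative). Answer: elliptic.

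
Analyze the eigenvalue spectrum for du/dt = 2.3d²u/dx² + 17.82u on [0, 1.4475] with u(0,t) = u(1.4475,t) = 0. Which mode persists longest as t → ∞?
Eigenvalues: λₙ = 2.3n²π²/1.4475² - 17.82.
First three modes:
  n=1: λ₁ = 2.3π²/1.4475² - 17.82 ≈ -6.986
  n=2: λ₂ = 9.2π²/1.4475² - 17.82 ≈ 25.516
  n=3: λ₃ = 20.7π²/1.4475² - 17.82 ≈ 79.686
Since 2.3π²/1.4475² ≈ 10.834 < 17.82, λ₁ < 0.
The n=1 mode grows fastest (−λₙ is largest for n=1) → dominates.
Asymptotic: u ~ c₁ sin(πx/1.4475) e^{6.986t} (exponential growth at rate −λ₁ ≈ 6.986).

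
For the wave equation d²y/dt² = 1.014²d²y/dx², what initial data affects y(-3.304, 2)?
Domain of dependence: [-5.332, -1.276]. Signals travel at speed 1.014, so data within |x - -3.304| ≤ 1.014·2 = 2.028 can reach the point.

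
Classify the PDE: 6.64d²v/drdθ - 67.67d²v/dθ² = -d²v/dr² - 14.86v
Rewriting in standard form: d²v/dr² + 6.64d²v/drdθ - 67.67d²v/dθ² + 14.86v = 0. A = 1, B = 6.64, C = -67.67. Discriminant B² - 4AC = 314.7696. Since 314.7696 > 0, hyperbolic.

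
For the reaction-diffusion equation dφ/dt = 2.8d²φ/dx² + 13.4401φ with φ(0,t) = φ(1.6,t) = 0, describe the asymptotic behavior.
φ grows unboundedly. Reaction dominates diffusion (r=13.4401 > κπ²/L²≈10.79); solution grows exponentially.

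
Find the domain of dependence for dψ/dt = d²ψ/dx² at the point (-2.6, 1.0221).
The entire real line. The heat equation has infinite propagation speed: any initial disturbance instantly affects all points (though exponentially small far away).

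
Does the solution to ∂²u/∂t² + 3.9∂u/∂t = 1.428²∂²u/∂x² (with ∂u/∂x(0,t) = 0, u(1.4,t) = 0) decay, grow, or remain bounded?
u → 0. Damping (γ=3.9) dissipates energy; oscillations decay exponentially.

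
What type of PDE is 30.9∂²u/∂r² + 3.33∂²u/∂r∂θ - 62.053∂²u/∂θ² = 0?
With A = 30.9, B = 3.33, C = -62.053, the discriminant is 7680.8397. This is a hyperbolic PDE.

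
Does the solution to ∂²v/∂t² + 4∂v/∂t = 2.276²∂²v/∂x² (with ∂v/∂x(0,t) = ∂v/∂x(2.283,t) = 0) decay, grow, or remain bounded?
v → constant (steady state). Damping (γ=4) dissipates the nonconstant modes; with Neumann BCs the spatial average obeys M''+γM'=0 and tends to a finite limit.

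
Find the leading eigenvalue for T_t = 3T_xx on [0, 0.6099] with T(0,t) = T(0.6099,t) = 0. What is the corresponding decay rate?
Eigenvalues: λₙ = 3n²π²/0.6099².
First three modes:
  n=1: λ₁ = 3π²/0.6099² ≈ 79.598
  n=2: λ₂ = 12π²/0.6099² ≈ 318.393 (4× faster decay)
  n=3: λ₃ = 27π²/0.6099² ≈ 716.385 (9× faster decay)
As t → ∞, higher modes decay exponentially faster. The n=1 mode dominates: T ~ c₁ sin(πx/0.6099) e^{-λ₁t}.
Decay rate: λ₁ = 3π²/0.6099² ≈ 79.598.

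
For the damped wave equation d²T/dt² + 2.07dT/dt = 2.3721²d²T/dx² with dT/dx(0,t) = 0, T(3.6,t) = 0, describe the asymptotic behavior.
T → 0. Damping (γ=2.07) dissipates energy; oscillations decay exponentially.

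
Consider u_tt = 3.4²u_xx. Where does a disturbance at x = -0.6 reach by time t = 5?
Domain of influence: [-17.6, 16.4]. Data at x = -0.6 spreads outward at speed 3.4.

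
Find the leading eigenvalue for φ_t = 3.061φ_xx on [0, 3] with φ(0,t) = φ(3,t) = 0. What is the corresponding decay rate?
Eigenvalues: λₙ = 3.061n²π²/3².
First three modes:
  n=1: λ₁ = 3.061π²/3² ≈ 3.357
  n=2: λ₂ = 12.244π²/3² ≈ 13.427 (4× faster decay)
  n=3: λ₃ = 27.549π²/3² ≈ 30.211 (9× faster decay)
As t → ∞, higher modes decay exponentially faster. The n=1 mode dominates: φ ~ c₁ sin(πx/3) e^{-λ₁t}.
Decay rate: λ₁ = 3.061π²/3² ≈ 3.357.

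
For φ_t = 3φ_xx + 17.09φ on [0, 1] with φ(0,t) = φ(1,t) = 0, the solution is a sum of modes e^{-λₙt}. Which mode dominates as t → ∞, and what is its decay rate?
Eigenvalues: λₙ = 3n²π²/1² - 17.09.
First three modes:
  n=1: λ₁ = 3π² - 17.09 ≈ 12.519
  n=2: λ₂ = 12π² - 17.09 ≈ 101.345
  n=3: λ₃ = 27π² - 17.09 ≈ 249.389
Since 3π² ≈ 29.609 > 17.09, all λₙ > 0.
The n=1 mode decays slowest → dominates as t → ∞.
Asymptotic: φ ~ c₁ sin(πx/1) e^{-λ₁t} with decay rate λ₁ ≈ 12.519.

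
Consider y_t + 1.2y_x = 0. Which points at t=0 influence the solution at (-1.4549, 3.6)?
A single point: x = -5.7749. The characteristic through (-1.4549, 3.6) is x - 1.2t = const, so x = -1.4549 - 1.2·3.6 = -5.7749.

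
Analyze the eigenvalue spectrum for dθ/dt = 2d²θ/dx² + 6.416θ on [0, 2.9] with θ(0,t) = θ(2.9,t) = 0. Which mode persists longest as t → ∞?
Eigenvalues: λₙ = 2n²π²/2.9² - 6.416.
First three modes:
  n=1: λ₁ = 2π²/2.9² - 6.416 ≈ -4.069
  n=2: λ₂ = 8π²/2.9² - 6.416 ≈ 2.972
  n=3: λ₃ = 18π²/2.9² - 6.416 ≈ 14.708
Since 2π²/2.9² ≈ 2.347 < 6.416, λ₁ < 0.
The n=1 mode grows fastest (−λₙ is largest for n=1) → dominates.
Asymptotic: θ ~ c₁ sin(πx/2.9) e^{4.069t} (exponential growth at rate −λ₁ ≈ 4.069).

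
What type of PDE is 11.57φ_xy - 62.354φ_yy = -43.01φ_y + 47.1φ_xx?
Rewriting in standard form: -47.1φ_xx + 11.57φ_xy - 62.354φ_yy + 43.01φ_y = 0. With A = -47.1, B = 11.57, C = -62.354, the discriminant is -11613.6287. This is an elliptic PDE.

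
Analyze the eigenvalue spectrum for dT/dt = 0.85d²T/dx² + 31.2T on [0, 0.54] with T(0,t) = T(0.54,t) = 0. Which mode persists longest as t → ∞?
Eigenvalues: λₙ = 0.85n²π²/0.54² - 31.2.
First three modes:
  n=1: λ₁ = 0.85π²/0.54² - 31.2 ≈ -2.431
  n=2: λ₂ = 3.4π²/0.54² - 31.2 ≈ 83.878
  n=3: λ₃ = 7.65π²/0.54² - 31.2 ≈ 227.725
Since 0.85π²/0.54² ≈ 28.769 < 31.2, λ₁ < 0.
The n=1 mode grows fastest (−λₙ is largest for n=1) → dominates.
Asymptotic: T ~ c₁ sin(πx/0.54) e^{2.431t} (exponential growth at rate −λ₁ ≈ 2.431).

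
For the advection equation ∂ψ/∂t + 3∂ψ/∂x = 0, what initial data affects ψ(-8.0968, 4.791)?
A single point: x = -22.4698. The characteristic through (-8.0968, 4.791) is x - 3t = const, so x = -8.0968 - 3·4.791 = -22.4698.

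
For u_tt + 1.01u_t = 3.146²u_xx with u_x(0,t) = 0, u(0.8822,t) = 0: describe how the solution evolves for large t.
u → 0. Damping (γ=1.01) dissipates energy; oscillations decay exponentially.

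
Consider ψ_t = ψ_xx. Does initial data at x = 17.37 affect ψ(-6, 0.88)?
Yes, for any finite x. The heat equation has infinite propagation speed, so all initial data affects all points at any t > 0.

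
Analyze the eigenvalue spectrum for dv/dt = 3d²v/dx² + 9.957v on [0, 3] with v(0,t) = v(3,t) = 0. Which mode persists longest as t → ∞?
Eigenvalues: λₙ = 3n²π²/3² - 9.957.
First three modes:
  n=1: λ₁ = 3π²/3² - 9.957 ≈ -6.667
  n=2: λ₂ = 12π²/3² - 9.957 ≈ 3.202
  n=3: λ₃ = 27π²/3² - 9.957 ≈ 19.652
Since 3π²/3² ≈ 3.29 < 9.957, λ₁ < 0.
The n=1 mode grows fastest (−λₙ is largest for n=1) → dominates.
Asymptotic: v ~ c₁ sin(πx/3) e^{6.667t} (exponential growth at rate −λ₁ ≈ 6.667).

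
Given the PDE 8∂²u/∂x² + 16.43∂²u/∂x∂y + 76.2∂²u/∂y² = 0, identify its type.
The second-order coefficients are A = 8, B = 16.43, C = 76.2. Since B² - 4AC = -2168.4551 < 0, this is an elliptic PDE.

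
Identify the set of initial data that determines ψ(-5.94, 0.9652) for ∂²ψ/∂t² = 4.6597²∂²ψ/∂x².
Domain of dependence: [-10.43754244, -1.44245756]. Signals travel at speed 4.6597, so data within |x - -5.94| ≤ 4.6597·0.9652 = 4.49754244 can reach the point.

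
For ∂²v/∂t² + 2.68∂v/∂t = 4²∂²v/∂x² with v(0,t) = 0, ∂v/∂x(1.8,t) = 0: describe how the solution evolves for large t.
v → 0. Damping (γ=2.68) dissipates energy; oscillations decay exponentially.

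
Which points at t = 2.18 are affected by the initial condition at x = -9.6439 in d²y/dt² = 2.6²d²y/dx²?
Domain of influence: [-15.3119, -3.9759]. Data at x = -9.6439 spreads outward at speed 2.6.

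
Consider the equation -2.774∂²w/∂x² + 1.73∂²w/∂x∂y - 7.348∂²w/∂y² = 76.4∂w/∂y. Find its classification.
Rewriting in standard form: -2.774∂²w/∂x² + 1.73∂²w/∂x∂y - 7.348∂²w/∂y² - 76.4∂w/∂y = 0. Elliptic. (A = -2.774, B = 1.73, C = -7.348 gives B² - 4AC = -78.540508.)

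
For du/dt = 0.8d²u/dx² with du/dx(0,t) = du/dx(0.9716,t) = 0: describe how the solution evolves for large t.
u → constant (steady state). Heat is conserved (no flux at boundaries); solution approaches the spatial average.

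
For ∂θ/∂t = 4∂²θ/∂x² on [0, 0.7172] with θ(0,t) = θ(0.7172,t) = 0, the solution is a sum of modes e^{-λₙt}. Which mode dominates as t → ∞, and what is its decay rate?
Eigenvalues: λₙ = 4n²π²/0.7172².
First three modes:
  n=1: λ₁ = 4π²/0.7172² ≈ 76.75
  n=2: λ₂ = 16π²/0.7172² ≈ 307.001 (4× faster decay)
  n=3: λ₃ = 36π²/0.7172² ≈ 690.751 (9× faster decay)
As t → ∞, higher modes decay exponentially faster. The n=1 mode dominates: θ ~ c₁ sin(πx/0.7172) e^{-λ₁t}.
Decay rate: λ₁ = 4π²/0.7172² ≈ 76.75.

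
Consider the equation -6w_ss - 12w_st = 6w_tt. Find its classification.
Rewriting in standard form: -6w_ss - 12w_st - 6w_tt = 0. Parabolic. (A = -6, B = -12, C = -6 gives B² - 4AC = 0.)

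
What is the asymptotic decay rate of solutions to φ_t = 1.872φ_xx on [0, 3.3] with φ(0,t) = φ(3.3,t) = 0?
Eigenvalues: λₙ = 1.872n²π²/3.3².
First three modes:
  n=1: λ₁ = 1.872π²/3.3² ≈ 1.697
  n=2: λ₂ = 7.488π²/3.3² ≈ 6.786 (4× faster decay)
  n=3: λ₃ = 16.848π²/3.3² ≈ 15.269 (9× faster decay)
As t → ∞, higher modes decay exponentially faster. The n=1 mode dominates: φ ~ c₁ sin(πx/3.3) e^{-λ₁t}.
Decay rate: λ₁ = 1.872π²/3.3² ≈ 1.697.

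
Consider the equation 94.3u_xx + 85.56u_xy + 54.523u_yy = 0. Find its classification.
Elliptic. (A = 94.3, B = 85.56, C = 54.523 gives B² - 4AC = -13245.562.)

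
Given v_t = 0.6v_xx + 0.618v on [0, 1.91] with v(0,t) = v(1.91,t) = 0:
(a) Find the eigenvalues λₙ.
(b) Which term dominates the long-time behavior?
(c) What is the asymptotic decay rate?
Eigenvalues: λₙ = 0.6n²π²/1.91² - 0.618.
First three modes:
  n=1: λ₁ = 0.6π²/1.91² - 0.618 ≈ 1.005
  n=2: λ₂ = 2.4π²/1.91² - 0.618 ≈ 5.875
  n=3: λ₃ = 5.4π²/1.91² - 0.618 ≈ 13.991
Since 0.6π²/1.91² ≈ 1.623 > 0.618, all λₙ > 0.
The n=1 mode decays slowest → dominates as t → ∞.
Asymptotic: v ~ c₁ sin(πx/1.91) e^{-λ₁t} with decay rate λ₁ ≈ 1.005.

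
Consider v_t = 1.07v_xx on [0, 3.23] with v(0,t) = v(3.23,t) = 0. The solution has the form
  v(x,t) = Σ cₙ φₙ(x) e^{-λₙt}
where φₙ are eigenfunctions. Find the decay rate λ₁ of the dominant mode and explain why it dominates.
Eigenvalues: λₙ = 1.07n²π²/3.23².
First three modes:
  n=1: λ₁ = 1.07π²/3.23² ≈ 1.012
  n=2: λ₂ = 4.28π²/3.23² ≈ 4.049 (4× faster decay)
  n=3: λ₃ = 9.63π²/3.23² ≈ 9.11 (9× faster decay)
As t → ∞, higher modes decay exponentially faster. The n=1 mode dominates: v ~ c₁ sin(πx/3.23) e^{-λ₁t}.
Decay rate: λ₁ = 1.07π²/3.23² ≈ 1.012.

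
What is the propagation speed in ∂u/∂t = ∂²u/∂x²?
Infinite. The heat equation is parabolic, not hyperbolic, so disturbances propagate instantly.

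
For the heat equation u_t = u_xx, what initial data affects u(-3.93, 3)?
The entire real line. The heat equation has infinite propagation speed: any initial disturbance instantly affects all points (though exponentially small far away).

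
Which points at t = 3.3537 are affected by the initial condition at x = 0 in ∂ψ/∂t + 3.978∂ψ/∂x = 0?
At x = 13.3410186. The characteristic carries data from (0, 0) to (13.3410186, 3.3537).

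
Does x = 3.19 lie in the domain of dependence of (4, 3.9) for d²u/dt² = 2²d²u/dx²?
Yes. The domain of dependence is [-3.8, 11.8], and 3.19 ∈ [-3.8, 11.8].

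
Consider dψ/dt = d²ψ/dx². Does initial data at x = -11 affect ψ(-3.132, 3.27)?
Yes, for any finite x. The heat equation has infinite propagation speed, so all initial data affects all points at any t > 0.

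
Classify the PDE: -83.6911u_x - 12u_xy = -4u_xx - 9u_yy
Rewriting in standard form: 4u_xx - 12u_xy + 9u_yy - 83.6911u_x = 0. A = 4, B = -12, C = 9. Discriminant B² - 4AC = 0. Since 0 = 0, parabolic.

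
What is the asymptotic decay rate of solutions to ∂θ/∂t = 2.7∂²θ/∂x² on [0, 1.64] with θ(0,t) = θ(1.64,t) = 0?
Eigenvalues: λₙ = 2.7n²π²/1.64².
First three modes:
  n=1: λ₁ = 2.7π²/1.64² ≈ 9.908
  n=2: λ₂ = 10.8π²/1.64² ≈ 39.631 (4× faster decay)
  n=3: λ₃ = 24.3π²/1.64² ≈ 89.17 (9× faster decay)
As t → ∞, higher modes decay exponentially faster. The n=1 mode dominates: θ ~ c₁ sin(πx/1.64) e^{-λ₁t}.
Decay rate: λ₁ = 2.7π²/1.64² ≈ 9.908.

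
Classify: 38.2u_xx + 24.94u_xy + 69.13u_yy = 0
Elliptic (discriminant = -9941.0604).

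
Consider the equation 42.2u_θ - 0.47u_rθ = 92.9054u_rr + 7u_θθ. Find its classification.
Rewriting in standard form: -92.9054u_rr - 0.47u_rθ - 7u_θθ + 42.2u_θ = 0. Elliptic. (A = -92.9054, B = -0.47, C = -7 gives B² - 4AC = -2601.1303.)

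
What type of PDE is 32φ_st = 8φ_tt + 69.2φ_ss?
Rewriting in standard form: -69.2φ_ss + 32φ_st - 8φ_tt = 0. With A = -69.2, B = 32, C = -8, the discriminant is -1190.4. This is an elliptic PDE.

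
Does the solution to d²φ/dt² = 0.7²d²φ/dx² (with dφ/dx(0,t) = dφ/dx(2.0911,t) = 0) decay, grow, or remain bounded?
φ oscillates about a mean that drifts linearly in t (generically unbounded; no decay). There is no damping, so the nonconstant modes persist as standing waves (energy conserved, no decay). But with Neumann conditions at both ends the constant mode has eigenvalue 0: the spatial mean M(t) of φ satisfies M'' = 0, so M(t) = M(0) + M'(0)·t. Unless the initial velocity has zero mean (∫φ_t(x,0)dx = 0), the solution grows linearly in t (unbounded, though not exponentially); if it does have zero mean, the solution stays bounded and simply oscillates.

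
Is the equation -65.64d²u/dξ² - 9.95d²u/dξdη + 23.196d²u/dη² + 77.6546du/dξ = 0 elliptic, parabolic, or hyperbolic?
Computing B² - 4AC with A = -65.64, B = -9.95, C = 23.196: discriminant = 6189.34426 (positive). Answer: hyperbolic.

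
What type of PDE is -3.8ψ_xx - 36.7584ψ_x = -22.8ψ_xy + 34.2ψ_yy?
Rewriting in standard form: -3.8ψ_xx + 22.8ψ_xy - 34.2ψ_yy - 36.7584ψ_x = 0. With A = -3.8, B = 22.8, C = -34.2, the discriminant is 0. This is a parabolic PDE.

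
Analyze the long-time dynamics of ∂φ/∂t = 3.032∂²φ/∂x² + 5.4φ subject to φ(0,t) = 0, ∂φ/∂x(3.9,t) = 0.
Long-time behavior: φ grows unboundedly. Reaction dominates diffusion (r=5.4 > κπ²/(4L²)≈0.49); solution grows exponentially.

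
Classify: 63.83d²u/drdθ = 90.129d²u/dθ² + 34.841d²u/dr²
Rewriting in standard form: -34.841d²u/dr² + 63.83d²u/drdθ - 90.129d²u/dθ² = 0. Elliptic (discriminant = -8486.469056).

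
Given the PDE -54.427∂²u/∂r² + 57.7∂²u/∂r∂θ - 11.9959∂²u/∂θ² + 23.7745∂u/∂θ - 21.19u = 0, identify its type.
The second-order coefficients are A = -54.427, B = 57.7, C = -11.9959. Since B² - 4AC = 717.6866028 > 0, this is a hyperbolic PDE.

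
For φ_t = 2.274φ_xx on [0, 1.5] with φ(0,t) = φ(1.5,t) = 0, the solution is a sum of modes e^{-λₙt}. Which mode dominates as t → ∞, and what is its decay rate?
Eigenvalues: λₙ = 2.274n²π²/1.5².
First three modes:
  n=1: λ₁ = 2.274π²/1.5² ≈ 9.975
  n=2: λ₂ = 9.096π²/1.5² ≈ 39.9 (4× faster decay)
  n=3: λ₃ = 20.466π²/1.5² ≈ 89.774 (9× faster decay)
As t → ∞, higher modes decay exponentially faster. The n=1 mode dominates: φ ~ c₁ sin(πx/1.5) e^{-λ₁t}.
Decay rate: λ₁ = 2.274π²/1.5² ≈ 9.975.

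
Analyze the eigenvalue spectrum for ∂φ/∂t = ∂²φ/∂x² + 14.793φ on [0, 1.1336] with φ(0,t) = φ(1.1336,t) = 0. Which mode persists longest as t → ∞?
Eigenvalues: λₙ = n²π²/1.1336² - 14.793.
First three modes:
  n=1: λ₁ = π²/1.1336² - 14.793 ≈ -7.113
  n=2: λ₂ = 4π²/1.1336² - 14.793 ≈ 15.928
  n=3: λ₃ = 9π²/1.1336² - 14.793 ≈ 54.33
Since π²/1.1336² ≈ 7.68 < 14.793, λ₁ < 0.
The n=1 mode grows fastest (−λₙ is largest for n=1) → dominates.
Asymptotic: φ ~ c₁ sin(πx/1.1336) e^{7.113t} (exponential growth at rate −λ₁ ≈ 7.113).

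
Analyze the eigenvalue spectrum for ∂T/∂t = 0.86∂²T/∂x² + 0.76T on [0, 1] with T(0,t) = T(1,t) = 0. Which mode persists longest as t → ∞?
Eigenvalues: λₙ = 0.86n²π²/1² - 0.76.
First three modes:
  n=1: λ₁ = 0.86π² - 0.76 ≈ 7.728
  n=2: λ₂ = 3.44π² - 0.76 ≈ 33.191
  n=3: λ₃ = 7.74π² - 0.76 ≈ 75.631
Since 0.86π² ≈ 8.488 > 0.76, all λₙ > 0.
The n=1 mode decays slowest → dominates as t → ∞.
Asymptotic: T ~ c₁ sin(πx/1) e^{-λ₁t} with decay rate λ₁ ≈ 7.728.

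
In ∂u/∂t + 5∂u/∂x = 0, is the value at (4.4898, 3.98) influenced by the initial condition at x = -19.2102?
No. Only data at x = -15.4102 affects (4.4898, 3.98). Advection has one-way propagation along characteristics.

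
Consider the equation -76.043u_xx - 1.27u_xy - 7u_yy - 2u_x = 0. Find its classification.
Elliptic. (A = -76.043, B = -1.27, C = -7 gives B² - 4AC = -2127.5911.)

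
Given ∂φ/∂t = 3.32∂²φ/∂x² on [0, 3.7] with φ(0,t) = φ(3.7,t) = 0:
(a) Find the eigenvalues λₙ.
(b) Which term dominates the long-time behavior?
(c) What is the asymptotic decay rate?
Eigenvalues: λₙ = 3.32n²π²/3.7².
First three modes:
  n=1: λ₁ = 3.32π²/3.7² ≈ 2.394
  n=2: λ₂ = 13.28π²/3.7² ≈ 9.574 (4× faster decay)
  n=3: λ₃ = 29.88π²/3.7² ≈ 21.542 (9× faster decay)
As t → ∞, higher modes decay exponentially faster. The n=1 mode dominates: φ ~ c₁ sin(πx/3.7) e^{-λ₁t}.
Decay rate: λ₁ = 3.32π²/3.7² ≈ 2.394.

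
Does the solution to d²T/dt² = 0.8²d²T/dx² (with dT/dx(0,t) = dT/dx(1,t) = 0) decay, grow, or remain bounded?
T oscillates about a mean that drifts linearly in t (generically unbounded; no decay). There is no damping, so the nonconstant modes persist as standing waves (energy conserved, no decay). But with Neumann conditions at both ends the constant mode has eigenvalue 0: the spatial mean M(t) of T satisfies M'' = 0, so M(t) = M(0) + M'(0)·t. Unless the initial velocity has zero mean (∫T_t(x,0)dx = 0), the solution grows linearly in t (unbounded, though not exponentially); if it does have zero mean, the solution stays bounded and simply oscillates.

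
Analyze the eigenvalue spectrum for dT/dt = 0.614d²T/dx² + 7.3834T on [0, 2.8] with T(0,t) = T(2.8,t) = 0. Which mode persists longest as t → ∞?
Eigenvalues: λₙ = 0.614n²π²/2.8² - 7.3834.
First three modes:
  n=1: λ₁ = 0.614π²/2.8² - 7.3834 ≈ -6.61
  n=2: λ₂ = 2.456π²/2.8² - 7.3834 ≈ -4.292
  n=3: λ₃ = 5.526π²/2.8² - 7.3834 ≈ -0.427
Since 0.614π²/2.8² ≈ 0.773 < 7.3834, λ₁ < 0.
The n=1 mode grows fastest (−λₙ is largest for n=1) → dominates.
Asymptotic: T ~ c₁ sin(πx/2.8) e^{6.61t} (exponential growth at rate −λ₁ ≈ 6.61).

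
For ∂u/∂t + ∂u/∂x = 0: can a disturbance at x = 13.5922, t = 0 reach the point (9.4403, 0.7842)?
No. Only data at x = 8.6561 affects (9.4403, 0.7842). Advection has one-way propagation along characteristics.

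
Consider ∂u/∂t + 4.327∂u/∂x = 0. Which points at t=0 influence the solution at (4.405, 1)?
A single point: x = 0.078. The characteristic through (4.405, 1) is x - 4.327t = const, so x = 4.405 - 4.327·1 = 0.078.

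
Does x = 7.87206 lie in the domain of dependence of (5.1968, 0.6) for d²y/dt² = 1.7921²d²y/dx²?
No. The domain of dependence is [4.12154, 6.27206], and 7.87206 is outside this interval.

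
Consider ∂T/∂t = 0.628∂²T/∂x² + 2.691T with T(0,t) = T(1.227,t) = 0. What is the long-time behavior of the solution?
As t → ∞, T → 0. Diffusion dominates reaction (r=2.691 < κπ²/L²≈4.12); solution decays.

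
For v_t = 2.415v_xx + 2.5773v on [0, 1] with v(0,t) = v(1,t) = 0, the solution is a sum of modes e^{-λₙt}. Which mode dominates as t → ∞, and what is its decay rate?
Eigenvalues: λₙ = 2.415n²π²/1² - 2.5773.
First three modes:
  n=1: λ₁ = 2.415π² - 2.5773 ≈ 21.258
  n=2: λ₂ = 9.66π² - 2.5773 ≈ 92.763
  n=3: λ₃ = 21.735π² - 2.5773 ≈ 211.939
Since 2.415π² ≈ 23.835 > 2.5773, all λₙ > 0.
The n=1 mode decays slowest → dominates as t → ∞.
Asymptotic: v ~ c₁ sin(πx/1) e^{-λ₁t} with decay rate λ₁ ≈ 21.258.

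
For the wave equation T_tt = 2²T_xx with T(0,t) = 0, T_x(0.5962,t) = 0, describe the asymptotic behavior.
T oscillates (no decay). Energy is conserved; the solution oscillates indefinitely as standing waves.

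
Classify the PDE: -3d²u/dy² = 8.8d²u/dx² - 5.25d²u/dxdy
Rewriting in standard form: -8.8d²u/dx² + 5.25d²u/dxdy - 3d²u/dy² = 0. A = -8.8, B = 5.25, C = -3. Discriminant B² - 4AC = -78.0375. Since -78.0375 < 0, elliptic.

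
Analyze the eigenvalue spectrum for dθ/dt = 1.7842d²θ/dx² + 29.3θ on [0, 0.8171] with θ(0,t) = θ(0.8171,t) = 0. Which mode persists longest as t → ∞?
Eigenvalues: λₙ = 1.7842n²π²/0.8171² - 29.3.
First three modes:
  n=1: λ₁ = 1.7842π²/0.8171² - 29.3 ≈ -2.925
  n=2: λ₂ = 7.1368π²/0.8171² - 29.3 ≈ 76.2
  n=3: λ₃ = 16.0578π²/0.8171² - 29.3 ≈ 208.075
Since 1.7842π²/0.8171² ≈ 26.375 < 29.3, λ₁ < 0.
The n=1 mode grows fastest (−λₙ is largest for n=1) → dominates.
Asymptotic: θ ~ c₁ sin(πx/0.8171) e^{2.925t} (exponential growth at rate −λ₁ ≈ 2.925).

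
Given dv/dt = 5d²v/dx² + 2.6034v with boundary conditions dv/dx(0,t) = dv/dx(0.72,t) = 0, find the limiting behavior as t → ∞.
v grows unboundedly. With Neumann BCs the constant mode has diffusion eigenvalue 0, so any r > 0 makes it grow like e^(2.6034t); solution grows exponentially.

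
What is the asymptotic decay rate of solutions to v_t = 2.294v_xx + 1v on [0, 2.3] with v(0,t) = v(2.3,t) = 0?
Eigenvalues: λₙ = 2.294n²π²/2.3² - 1.
First three modes:
  n=1: λ₁ = 2.294π²/2.3² - 1 ≈ 3.28
  n=2: λ₂ = 9.176π²/2.3² - 1 ≈ 16.12
  n=3: λ₃ = 20.646π²/2.3² - 1 ≈ 37.519
Since 2.294π²/2.3² ≈ 4.28 > 1, all λₙ > 0.
The n=1 mode decays slowest → dominates as t → ∞.
Asymptotic: v ~ c₁ sin(πx/2.3) e^{-λ₁t} with decay rate λ₁ ≈ 3.28.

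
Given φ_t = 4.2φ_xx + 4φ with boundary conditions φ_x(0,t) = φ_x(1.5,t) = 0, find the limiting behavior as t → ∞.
φ grows unboundedly. With Neumann BCs the constant mode has diffusion eigenvalue 0, so any r > 0 makes it grow like e^(4t); solution grows exponentially.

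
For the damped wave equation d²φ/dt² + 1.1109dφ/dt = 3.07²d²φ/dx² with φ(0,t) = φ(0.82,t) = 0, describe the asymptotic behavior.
φ → 0. Damping (γ=1.1109) dissipates energy; oscillations decay exponentially.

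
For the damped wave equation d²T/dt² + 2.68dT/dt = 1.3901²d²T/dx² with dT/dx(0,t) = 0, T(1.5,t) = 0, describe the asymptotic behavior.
T → 0. Damping (γ=2.68) dissipates energy; oscillations decay exponentially.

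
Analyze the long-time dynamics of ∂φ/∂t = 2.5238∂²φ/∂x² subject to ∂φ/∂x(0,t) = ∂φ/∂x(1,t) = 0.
Long-time behavior: φ → constant (steady state). Heat is conserved (no flux at boundaries); solution approaches the spatial average.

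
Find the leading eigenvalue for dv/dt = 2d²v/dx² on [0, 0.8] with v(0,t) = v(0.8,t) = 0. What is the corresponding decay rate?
Eigenvalues: λₙ = 2n²π²/0.8².
First three modes:
  n=1: λ₁ = 2π²/0.8² ≈ 30.843
  n=2: λ₂ = 8π²/0.8² ≈ 123.37 (4× faster decay)
  n=3: λ₃ = 18π²/0.8² ≈ 277.583 (9× faster decay)
As t → ∞, higher modes decay exponentially faster. The n=1 mode dominates: v ~ c₁ sin(πx/0.8) e^{-λ₁t}.
Decay rate: λ₁ = 2π²/0.8² ≈ 30.843.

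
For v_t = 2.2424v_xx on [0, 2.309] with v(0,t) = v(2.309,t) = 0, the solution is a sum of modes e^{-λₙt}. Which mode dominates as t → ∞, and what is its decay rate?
Eigenvalues: λₙ = 2.2424n²π²/2.309².
First three modes:
  n=1: λ₁ = 2.2424π²/2.309² ≈ 4.151
  n=2: λ₂ = 8.9696π²/2.309² ≈ 16.604 (4× faster decay)
  n=3: λ₃ = 20.1816π²/2.309² ≈ 37.36 (9× faster decay)
As t → ∞, higher modes decay exponentially faster. The n=1 mode dominates: v ~ c₁ sin(πx/2.309) e^{-λ₁t}.
Decay rate: λ₁ = 2.2424π²/2.309² ≈ 4.151.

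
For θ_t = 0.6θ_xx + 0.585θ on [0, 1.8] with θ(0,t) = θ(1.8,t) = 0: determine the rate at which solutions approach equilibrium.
Eigenvalues: λₙ = 0.6n²π²/1.8² - 0.585.
First three modes:
  n=1: λ₁ = 0.6π²/1.8² - 0.585 ≈ 1.243
  n=2: λ₂ = 2.4π²/1.8² - 0.585 ≈ 6.726
  n=3: λ₃ = 5.4π²/1.8² - 0.585 ≈ 15.864
Since 0.6π²/1.8² ≈ 1.828 > 0.585, all λₙ > 0.
The n=1 mode decays slowest → dominates as t → ∞.
Asymptotic: θ ~ c₁ sin(πx/1.8) e^{-λ₁t} with decay rate λ₁ ≈ 1.243.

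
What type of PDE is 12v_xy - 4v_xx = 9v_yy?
Rewriting in standard form: -4v_xx + 12v_xy - 9v_yy = 0. With A = -4, B = 12, C = -9, the discriminant is 0. This is a parabolic PDE.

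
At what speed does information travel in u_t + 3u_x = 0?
Speed = 3. Information travels along x - 3t = const (rightward).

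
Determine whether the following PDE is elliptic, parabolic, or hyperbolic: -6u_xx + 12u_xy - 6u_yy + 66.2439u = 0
Coefficients: A = -6, B = 12, C = -6. B² - 4AC = 0, which is zero, so the equation is parabolic.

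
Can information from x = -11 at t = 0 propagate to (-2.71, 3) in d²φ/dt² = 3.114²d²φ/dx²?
Yes. The domain of dependence is [-12.052, 6.632], and -11 ∈ [-12.052, 6.632].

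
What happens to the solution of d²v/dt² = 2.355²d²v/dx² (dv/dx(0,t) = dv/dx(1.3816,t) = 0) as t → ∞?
v oscillates about a mean that drifts linearly in t (generically unbounded; no decay). There is no damping, so the nonconstant modes persist as standing waves (energy conserved, no decay). But with Neumann conditions at both ends the constant mode has eigenvalue 0: the spatial mean M(t) of v satisfies M'' = 0, so M(t) = M(0) + M'(0)·t. Unless the initial velocity has zero mean (∫v_t(x,0)dx = 0), the solution grows linearly in t (unbounded, though not exponentially); if it does have zero mean, the solution stays bounded and simply oscillates.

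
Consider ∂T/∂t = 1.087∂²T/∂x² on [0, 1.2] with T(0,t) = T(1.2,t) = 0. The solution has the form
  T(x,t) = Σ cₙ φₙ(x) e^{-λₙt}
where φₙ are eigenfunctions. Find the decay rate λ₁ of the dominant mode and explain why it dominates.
Eigenvalues: λₙ = 1.087n²π²/1.2².
First three modes:
  n=1: λ₁ = 1.087π²/1.2² ≈ 7.45
  n=2: λ₂ = 4.348π²/1.2² ≈ 29.801 (4× faster decay)
  n=3: λ₃ = 9.783π²/1.2² ≈ 67.052 (9× faster decay)
As t → ∞, higher modes decay exponentially faster. The n=1 mode dominates: T ~ c₁ sin(πx/1.2) e^{-λ₁t}.
Decay rate: λ₁ = 1.087π²/1.2² ≈ 7.45.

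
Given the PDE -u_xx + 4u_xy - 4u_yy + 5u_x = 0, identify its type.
The second-order coefficients are A = -1, B = 4, C = -4. Since B² - 4AC = 0 = 0, this is a parabolic PDE.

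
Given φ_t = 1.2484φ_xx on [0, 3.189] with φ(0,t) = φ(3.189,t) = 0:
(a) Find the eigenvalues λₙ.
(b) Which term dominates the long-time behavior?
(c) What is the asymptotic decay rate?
Eigenvalues: λₙ = 1.2484n²π²/3.189².
First three modes:
  n=1: λ₁ = 1.2484π²/3.189² ≈ 1.212
  n=2: λ₂ = 4.9936π²/3.189² ≈ 4.846 (4× faster decay)
  n=3: λ₃ = 11.2356π²/3.189² ≈ 10.904 (9× faster decay)
As t → ∞, higher modes decay exponentially faster. The n=1 mode dominates: φ ~ c₁ sin(πx/3.189) e^{-λ₁t}.
Decay rate: λ₁ = 1.2484π²/3.189² ≈ 1.212.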